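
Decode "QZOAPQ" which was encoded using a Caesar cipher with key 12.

Step 1: Reverse the shift by subtracting 12 from each letter position.
  Q (position 16) -> position (16-12) mod 26 = 4 -> E
  Z (position 25) -> position (25-12) mod 26 = 13 -> N
  O (position 14) -> position (14-12) mod 26 = 2 -> C
  A (position 0) -> position (0-12) mod 26 = 14 -> O
  P (position 15) -> position (15-12) mod 26 = 3 -> D
  Q (position 16) -> position (16-12) mod 26 = 4 -> E
Decrypted message: ENCODE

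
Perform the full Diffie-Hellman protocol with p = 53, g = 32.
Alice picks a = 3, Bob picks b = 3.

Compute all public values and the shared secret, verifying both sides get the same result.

Step 1: A = g^a mod p = 32^3 mod 53 = 14.
Step 2: B = g^b mod p = 32^3 mod 53 = 14.
Step 3: Alice computes s = B^a mod p = 14^3 mod 53 = 41.
Step 4: Bob computes s = A^b mod p = 14^3 mod 53 = 41.
Both sides agree: shared secret = 41.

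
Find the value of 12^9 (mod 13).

Step 1: Compute 12^9 mod 13 step by step, reducing modulo 13 at each step.
  12^1 mod 13 = 12
  12^2 mod 13 = (12 * 12) mod 13 = 1
  12^3 mod 13 = (1 * 12) mod 13 = 12
  12^4 mod 13 = (12 * 12) mod 13 = 1
  12^5 mod 13 = (1 * 12) mod 13 = 12
  12^6 mod 13 = (12 * 12) mod 13 = 1
  12^7 mod 13 = (1 * 12) mod 13 = 12
  12^8 mod 13 = (12 * 12) mod 13 = 1
  12^9 mod 13 = (1 * 12) mod 13 = 12
Step 2: Result = 12.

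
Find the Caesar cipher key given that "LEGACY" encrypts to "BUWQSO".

Step 1: Compare first letters: L (position 11) -> B (position 1).
Step 2: Shift = (1 - 11) mod 26 = 16.
The shift value is 16.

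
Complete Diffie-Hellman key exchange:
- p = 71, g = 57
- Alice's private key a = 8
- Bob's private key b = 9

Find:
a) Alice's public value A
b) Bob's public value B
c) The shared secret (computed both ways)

Step 1: A = g^a mod p = 57^8 mod 71 = 25.
Step 2: B = g^b mod p = 57^9 mod 71 = 5.
Step 3: Alice computes s = B^a mod p = 5^8 mod 71 = 54.
Step 4: Bob computes s = A^b mod p = 25^9 mod 71 = 54.
Both sides agree: shared secret = 54.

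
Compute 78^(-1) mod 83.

Step 1: We need x such that 78 * x = 1 (mod 83).
Step 2: Using the extended Euclidean algorithm or trial:
  78 * 33 = 2574 = 31 * 83 + 1.
Step 3: Since 2574 mod 83 = 1, the inverse is x = 33.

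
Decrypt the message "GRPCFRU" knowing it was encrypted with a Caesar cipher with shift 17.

Step 1: Reverse the shift by subtracting 17 from each letter position.
  G (position 6) -> position (6-17) mod 26 = 15 -> P
  R (position 17) -> position (17-17) mod 26 = 0 -> A
  P (position 15) -> position (15-17) mod 26 = 24 -> Y
  C (position 2) -> position (2-17) mod 26 = 11 -> L
  F (position 5) -> position (5-17) mod 26 = 14 -> O
  R (position 17) -> position (17-17) mod 26 = 0 -> A
  U (position 20) -> position (20-17) mod 26 = 3 -> D
Decrypted message: PAYLOAD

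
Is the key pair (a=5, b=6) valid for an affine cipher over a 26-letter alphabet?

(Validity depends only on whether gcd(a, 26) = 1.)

Step 1: Compute gcd(5, 26).
Step 2: gcd(5, 26) = 1.
Since gcd = 1, 5 is coprime with 26, so it is a valid key.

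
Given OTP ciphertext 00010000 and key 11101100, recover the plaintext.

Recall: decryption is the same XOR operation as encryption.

Step 1: XOR ciphertext with key:
  Ciphertext: 00010000
  Key:        11101100
  XOR:        11111100
Step 2: Plaintext = 11111100 = 252 in decimal.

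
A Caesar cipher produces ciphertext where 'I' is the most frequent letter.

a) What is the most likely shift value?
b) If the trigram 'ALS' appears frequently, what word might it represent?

Step 1: In English, 'E' is the most frequent letter (12.7%).
Step 2: The most frequent ciphertext letter is 'I' (position 8).
Step 3: Shift = (8 - 4) mod 26 = 4.
Step 4: Decrypt 'ALS' by shifting back 4:
  A -> W
  L -> H
  S -> O
Step 5: 'ALS' decrypts to 'WHO'.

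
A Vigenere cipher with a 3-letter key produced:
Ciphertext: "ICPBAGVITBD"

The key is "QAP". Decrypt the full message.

Step 1: Key 'QAP' has length 3. Extended key: QAPQAPQAPQA
Step 2: Decrypt each position:
  I(8) - Q(16) = 18 = S
  C(2) - A(0) = 2 = C
  P(15) - P(15) = 0 = A
  B(1) - Q(16) = 11 = L
  A(0) - A(0) = 0 = A
  G(6) - P(15) = 17 = R
  V(21) - Q(16) = 5 = F
  I(8) - A(0) = 8 = I
  T(19) - P(15) = 4 = E
  B(1) - Q(16) = 11 = L
  D(3) - A(0) = 3 = D
Plaintext: SCALARFIELD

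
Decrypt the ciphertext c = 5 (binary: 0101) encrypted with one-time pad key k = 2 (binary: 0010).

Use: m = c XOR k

Step 1: XOR ciphertext with key:
  Ciphertext: 0101
  Key:        0010
  XOR:        0111
Step 2: Plaintext = 0111 = 7 in decimal.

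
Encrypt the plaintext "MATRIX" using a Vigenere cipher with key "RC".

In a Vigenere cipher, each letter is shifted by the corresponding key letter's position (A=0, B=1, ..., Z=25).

Step 1: Repeat key to match plaintext length:
  Plaintext: MATRIX
  Key:       RCRCRC
Step 2: Encrypt each letter:
  M(12) + R(17) = (12+17) mod 26 = 3 = D
  A(0) + C(2) = (0+2) mod 26 = 2 = C
  T(19) + R(17) = (19+17) mod 26 = 10 = K
  R(17) + C(2) = (17+2) mod 26 = 19 = T
  I(8) + R(17) = (8+17) mod 26 = 25 = Z
  X(23) + C(2) = (23+2) mod 26 = 25 = Z
Ciphertext: DCKTZZ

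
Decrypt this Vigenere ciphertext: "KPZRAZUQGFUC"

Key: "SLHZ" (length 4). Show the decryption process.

Step 1: Key 'SLHZ' has length 4. Extended key: SLHZSLHZSLHZ
Step 2: Decrypt each position:
  K(10) - S(18) = 18 = S
  P(15) - L(11) = 4 = E
  Z(25) - H(7) = 18 = S
  R(17) - Z(25) = 18 = S
  A(0) - S(18) = 8 = I
  Z(25) - L(11) = 14 = O
  U(20) - H(7) = 13 = N
  Q(16) - Z(25) = 17 = R
  G(6) - S(18) = 14 = O
  F(5) - L(11) = 20 = U
  U(20) - H(7) = 13 = N
  C(2) - Z(25) = 3 = D
Plaintext: SESSIONROUND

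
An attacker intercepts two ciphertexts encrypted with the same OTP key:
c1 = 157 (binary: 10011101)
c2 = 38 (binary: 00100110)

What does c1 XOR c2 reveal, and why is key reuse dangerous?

Step 1: c1 XOR c2 = (m1 XOR k) XOR (m2 XOR k).
Step 2: By XOR associativity/commutativity: = m1 XOR m2 XOR k XOR k = m1 XOR m2.
Step 3: 10011101 XOR 00100110 = 10111011 = 187.
Step 4: The key cancels out! An attacker learns m1 XOR m2 = 187, revealing the relationship between plaintexts.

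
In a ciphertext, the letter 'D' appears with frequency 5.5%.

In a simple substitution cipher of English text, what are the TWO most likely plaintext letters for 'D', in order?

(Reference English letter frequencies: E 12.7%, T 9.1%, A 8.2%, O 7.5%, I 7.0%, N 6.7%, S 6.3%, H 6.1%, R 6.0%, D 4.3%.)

Step 1: Observed frequency of 'D' is 5.5%.
Step 2: Compute distances to each reference frequency and sort:
  R (6.0%): difference = 0.5% <-- BEST
  H (6.1%): difference = 0.6% <-- RUNNER-UP
  S (6.3%): difference = 0.8%
  N (6.7%): difference = 1.2%
  D (4.3%): difference = 1.2%
Step 3: Most likely is 'R' (6.0%, diff 0.5%); second most likely is 'H' (6.1%, diff 0.6%).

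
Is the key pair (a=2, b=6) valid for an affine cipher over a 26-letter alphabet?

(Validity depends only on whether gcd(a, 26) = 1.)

Step 1: Compute gcd(2, 26).
Step 2: gcd(2, 26) = 2.
Since gcd = 2 != 1, 2 shares a common factor with 26, so it cannot be used.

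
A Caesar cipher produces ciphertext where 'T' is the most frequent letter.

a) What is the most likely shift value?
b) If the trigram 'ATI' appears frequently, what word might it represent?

Step 1: In English, 'E' is the most frequent letter (12.7%).
Step 2: The most frequent ciphertext letter is 'T' (position 19).
Step 3: Shift = (19 - 4) mod 26 = 15.
Step 4: Decrypt 'ATI' by shifting back 15:
  A -> L
  T -> E
  I -> T
Step 5: 'ATI' decrypts to 'LET'.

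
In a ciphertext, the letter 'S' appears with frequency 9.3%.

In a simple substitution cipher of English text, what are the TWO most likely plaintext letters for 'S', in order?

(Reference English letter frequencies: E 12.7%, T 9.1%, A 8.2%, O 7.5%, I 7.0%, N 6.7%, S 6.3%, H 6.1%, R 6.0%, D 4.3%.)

Step 1: Observed frequency of 'S' is 9.3%.
Step 2: Compute distances to each reference frequency and sort:
  T (9.1%): difference = 0.2% <-- BEST
  A (8.2%): difference = 1.1% <-- RUNNER-UP
  O (7.5%): difference = 1.8%
  I (7.0%): difference = 2.3%
  N (6.7%): difference = 2.6%
Step 3: Most likely is 'T' (9.1%, diff 0.2%); second most likely is 'A' (8.2%, diff 1.1%).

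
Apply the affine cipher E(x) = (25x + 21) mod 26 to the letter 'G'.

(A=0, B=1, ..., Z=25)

Step 1: Convert 'G' to number: x = 6.
Step 2: E(6) = (25 * 6 + 21) mod 26 = 171 mod 26 = 15.
Step 3: Convert 15 back to letter: P.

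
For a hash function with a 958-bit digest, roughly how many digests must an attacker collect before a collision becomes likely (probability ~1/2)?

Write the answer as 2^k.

Step 1: The birthday paradox gives collision probability ~50% after sqrt(2^n) = 2^(n/2) hashes.
Step 2: For 958-bit output: 2^(958/2) = 2^479.
Step 3: Approximately 2^479 hash computations needed.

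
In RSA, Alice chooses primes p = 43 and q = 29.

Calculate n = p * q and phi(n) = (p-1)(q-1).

Step 1: n = p * q = 43 * 29 = 1247.
Step 2: phi(n) = (p-1)(q-1) = 42 * 28 = 1176.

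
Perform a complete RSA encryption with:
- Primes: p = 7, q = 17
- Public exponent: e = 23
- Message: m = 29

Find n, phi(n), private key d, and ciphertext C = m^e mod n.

Step 1: n = 7 * 17 = 119.
Step 2: phi(n) = (7-1)(17-1) = 6 * 16 = 96.
Step 3: Find d = 23^(-1) mod 96 = 71.
  Verify: 23 * 71 = 1633 = 1 (mod 96).
Step 4: C = 29^23 mod 119 = 92.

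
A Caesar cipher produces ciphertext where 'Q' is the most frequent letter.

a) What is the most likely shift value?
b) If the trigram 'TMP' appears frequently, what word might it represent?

Step 1: In English, 'E' is the most frequent letter (12.7%).
Step 2: The most frequent ciphertext letter is 'Q' (position 16).
Step 3: Shift = (16 - 4) mod 26 = 12.
Step 4: Decrypt 'TMP' by shifting back 12:
  T -> H
  M -> A
  P -> D
Step 5: 'TMP' decrypts to 'HAD'.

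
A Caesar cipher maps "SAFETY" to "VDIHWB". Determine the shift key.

Step 1: Compare first letters: S (position 18) -> V (position 21).
Step 2: Shift = (21 - 18) mod 26 = 3.
The shift value is 3.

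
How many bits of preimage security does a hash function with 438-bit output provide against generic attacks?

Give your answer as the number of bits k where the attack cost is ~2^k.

Step 1: The hash has a 438-bit output.
Step 2: Preimage resistance means: given a digest h(x), it should be infeasible to find any input that hashes to it.
With a 438-bit output there are 2^438 possible digests, so a generic brute-force preimage search costs about 2^438 evaluations.
Step 3: Security level = 438 bits.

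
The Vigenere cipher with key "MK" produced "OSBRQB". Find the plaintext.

Step 1: Extend key: MKMKMK
Step 2: Decrypt each letter (c - k) mod 26:
  O(14) - M(12) = (14-12) mod 26 = 2 = C
  S(18) - K(10) = (18-10) mod 26 = 8 = I
  B(1) - M(12) = (1-12) mod 26 = 15 = P
  R(17) - K(10) = (17-10) mod 26 = 7 = H
  Q(16) - M(12) = (16-12) mod 26 = 4 = E
  B(1) - K(10) = (1-10) mod 26 = 17 = R
Plaintext: CIPHER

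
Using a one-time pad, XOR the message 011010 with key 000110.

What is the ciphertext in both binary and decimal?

Step 1: Write out the XOR operation bit by bit:
  Message: 011010
  Key:     000110
  XOR:     011100
Step 2: Convert to decimal: 011100 = 28.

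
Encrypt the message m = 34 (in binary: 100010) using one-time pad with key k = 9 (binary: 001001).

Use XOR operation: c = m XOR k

Step 1: Write out the XOR operation bit by bit:
  Message: 100010
  Key:     001001
  XOR:     101011
Step 2: Convert to decimal: 101011 = 43.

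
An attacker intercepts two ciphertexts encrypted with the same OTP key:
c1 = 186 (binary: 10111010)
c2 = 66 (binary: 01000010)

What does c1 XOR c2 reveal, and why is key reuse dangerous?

Step 1: c1 XOR c2 = (m1 XOR k) XOR (m2 XOR k).
Step 2: By XOR associativity/commutativity: = m1 XOR m2 XOR k XOR k = m1 XOR m2.
Step 3: 10111010 XOR 01000010 = 11111000 = 248.
Step 4: The key cancels out! An attacker learns m1 XOR m2 = 248, revealing the relationship between plaintexts.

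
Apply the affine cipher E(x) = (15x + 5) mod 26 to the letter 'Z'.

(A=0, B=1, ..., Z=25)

Step 1: Convert 'Z' to number: x = 25.
Step 2: E(25) = (15 * 25 + 5) mod 26 = 380 mod 26 = 16.
Step 3: Convert 16 back to letter: Q.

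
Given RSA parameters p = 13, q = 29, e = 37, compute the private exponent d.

Step 1: n = 13 * 29 = 377.
Step 2: phi(n) = 12 * 28 = 336.
Step 3: Find d such that 37 * d = 1 (mod 336).
Step 4: d = 37^(-1) mod 336 = 109.
Verification: 37 * 109 = 4033 = 12 * 336 + 1.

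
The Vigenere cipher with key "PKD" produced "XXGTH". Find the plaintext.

Step 1: Extend key: PKDPK
Step 2: Decrypt each letter (c - k) mod 26:
  X(23) - P(15) = (23-15) mod 26 = 8 = I
  X(23) - K(10) = (23-10) mod 26 = 13 = N
  G(6) - D(3) = (6-3) mod 26 = 3 = D
  T(19) - P(15) = (19-15) mod 26 = 4 = E
  H(7) - K(10) = (7-10) mod 26 = 23 = X
Plaintext: INDEX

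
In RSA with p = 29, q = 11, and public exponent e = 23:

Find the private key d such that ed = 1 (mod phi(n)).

Step 1: n = 29 * 11 = 319.
Step 2: phi(n) = 28 * 10 = 280.
Step 3: Find d such that 23 * d = 1 (mod 280).
Step 4: d = 23^(-1) mod 280 = 207.
Verification: 23 * 207 = 4761 = 17 * 280 + 1.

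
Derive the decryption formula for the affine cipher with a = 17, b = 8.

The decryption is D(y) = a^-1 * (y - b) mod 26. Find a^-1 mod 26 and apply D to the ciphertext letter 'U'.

Step 1: Find a^-1, the modular inverse of 17 mod 26.
Step 2: We need 17 * a^-1 = 1 (mod 26).
Step 3: 17 * 23 = 391 = 15 * 26 + 1, so a^-1 = 23.
Step 4: D(y) = 23(y - 8) mod 26.
Step 5: Apply to 'U' (y = 20): D(20) = 23 * (20 - 8) mod 26 = 23 * 12 mod 26 = 16 -> 'Q'.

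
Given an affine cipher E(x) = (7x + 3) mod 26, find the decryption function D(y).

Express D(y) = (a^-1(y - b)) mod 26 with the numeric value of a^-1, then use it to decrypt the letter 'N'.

Step 1: Find a^-1, the modular inverse of 7 mod 26.
Step 2: We need 7 * a^-1 = 1 (mod 26).
Step 3: 7 * 15 = 105 = 4 * 26 + 1, so a^-1 = 15.
Step 4: D(y) = 15(y - 3) mod 26.
Step 5: Apply to 'N' (y = 13): D(13) = 15 * (13 - 3) mod 26 = 15 * 10 mod 26 = 20 -> 'U'.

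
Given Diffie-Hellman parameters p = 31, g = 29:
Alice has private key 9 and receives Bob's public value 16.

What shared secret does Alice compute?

Step 1: s = B^a mod p = 16^9 mod 31.
  16^1 mod 31 = 16
  16^2 mod 31 = (16 * 16) mod 31 = 8
  16^3 mod 31 = (8 * 16) mod 31 = 4
  16^4 mod 31 = (4 * 16) mod 31 = 2
  16^5 mod 31 = (2 * 16) mod 31 = 1
  16^6 mod 31 = (1 * 16) mod 31 = 16
  16^7 mod 31 = (16 * 16) mod 31 = 8
  16^8 mod 31 = (8 * 16) mod 31 = 4
  16^9 mod 31 = (4 * 16) mod 31 = 2
Result: shared secret = 2.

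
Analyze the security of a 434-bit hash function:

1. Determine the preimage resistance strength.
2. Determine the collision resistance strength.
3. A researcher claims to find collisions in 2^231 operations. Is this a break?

Step 1: Preimage resistance requires brute-force of 2^434 operations.
Step 2: Collision resistance (birthday bound) = 2^(434/2) = 2^217.
Step 3: The claimed attack costs 2^231 operations.
Step 4: Since 2^231 >= 2^217, the claimed attack is no faster than the generic birthday attack, so this does not break collision resistance.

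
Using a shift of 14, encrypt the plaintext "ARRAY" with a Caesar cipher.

Step 1: For each letter, shift forward by 14 positions (mod 26).
  A (position 0) -> position (0+14) mod 26 = 14 -> O
  R (position 17) -> position (17+14) mod 26 = 5 -> F
  R (position 17) -> position (17+14) mod 26 = 5 -> F
  A (position 0) -> position (0+14) mod 26 = 14 -> O
  Y (position 24) -> position (24+14) mod 26 = 12 -> M
Result: OFFOM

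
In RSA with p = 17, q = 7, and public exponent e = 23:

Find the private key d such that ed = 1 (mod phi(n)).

Step 1: n = 17 * 7 = 119.
Step 2: phi(n) = 16 * 6 = 96.
Step 3: Find d such that 23 * d = 1 (mod 96).
Step 4: d = 23^(-1) mod 96 = 71.
Verification: 23 * 71 = 1633 = 17 * 96 + 1.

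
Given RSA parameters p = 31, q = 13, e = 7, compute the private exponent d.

Step 1: n = 31 * 13 = 403.
Step 2: phi(n) = 30 * 12 = 360.
Step 3: Find d such that 7 * d = 1 (mod 360).
Step 4: d = 7^(-1) mod 360 = 103.
Verification: 7 * 103 = 721 = 2 * 360 + 1.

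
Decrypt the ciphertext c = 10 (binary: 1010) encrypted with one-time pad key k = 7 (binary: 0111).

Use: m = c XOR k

Step 1: XOR ciphertext with key:
  Ciphertext: 1010
  Key:        0111
  XOR:        1101
Step 2: Plaintext = 1101 = 13 in decimal.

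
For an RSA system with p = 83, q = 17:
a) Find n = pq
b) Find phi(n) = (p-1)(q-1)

Step 1: n = p * q = 83 * 17 = 1411.
Step 2: phi(n) = (p-1)(q-1) = 82 * 16 = 1312.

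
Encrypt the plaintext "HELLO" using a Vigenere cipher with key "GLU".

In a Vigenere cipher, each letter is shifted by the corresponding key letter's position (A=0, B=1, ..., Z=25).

Step 1: Repeat key to match plaintext length:
  Plaintext: HELLO
  Key:       GLUGL
Step 2: Encrypt each letter:
  H(7) + G(6) = (7+6) mod 26 = 13 = N
  E(4) + L(11) = (4+11) mod 26 = 15 = P
  L(11) + U(20) = (11+20) mod 26 = 5 = F
  L(11) + G(6) = (11+6) mod 26 = 17 = R
  O(14) + L(11) = (14+11) mod 26 = 25 = Z
Ciphertext: NPFRZ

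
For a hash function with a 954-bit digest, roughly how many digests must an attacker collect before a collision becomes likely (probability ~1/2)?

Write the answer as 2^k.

Step 1: The birthday paradox gives collision probability ~50% after sqrt(2^n) = 2^(n/2) hashes.
Step 2: For 954-bit output: 2^(954/2) = 2^477.
Step 3: Approximately 2^477 hash computations needed.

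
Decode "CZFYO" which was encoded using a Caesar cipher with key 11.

Step 1: Reverse the shift by subtracting 11 from each letter position.
  C (position 2) -> position (2-11) mod 26 = 17 -> R
  Z (position 25) -> position (25-11) mod 26 = 14 -> O
  F (position 5) -> position (5-11) mod 26 = 20 -> U
  Y (position 24) -> position (24-11) mod 26 = 13 -> N
  O (position 14) -> position (14-11) mod 26 = 3 -> D
Decrypted message: ROUND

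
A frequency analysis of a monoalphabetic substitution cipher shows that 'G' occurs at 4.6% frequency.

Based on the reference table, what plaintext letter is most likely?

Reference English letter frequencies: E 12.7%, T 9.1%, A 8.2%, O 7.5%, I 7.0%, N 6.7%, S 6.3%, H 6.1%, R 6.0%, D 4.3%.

Step 1: The observed frequency is 4.6%.
Step 2: Compare with English frequencies:
  E: 12.7% (difference: 8.1%)
  T: 9.1% (difference: 4.5%)
  A: 8.2% (difference: 3.6%)
  O: 7.5% (difference: 2.9%)
  I: 7.0% (difference: 2.4%)
  N: 6.7% (difference: 2.1%)
  S: 6.3% (difference: 1.7%)
  H: 6.1% (difference: 1.5%)
  R: 6.0% (difference: 1.4%)
  D: 4.3% (difference: 0.3%) <-- closest
Step 3: 'G' most likely represents 'D' (frequency 4.3%).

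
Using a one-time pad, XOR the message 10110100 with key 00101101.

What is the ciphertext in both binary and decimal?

Step 1: Write out the XOR operation bit by bit:
  Message: 10110100
  Key:     00101101
  XOR:     10011001
Step 2: Convert to decimal: 10011001 = 153.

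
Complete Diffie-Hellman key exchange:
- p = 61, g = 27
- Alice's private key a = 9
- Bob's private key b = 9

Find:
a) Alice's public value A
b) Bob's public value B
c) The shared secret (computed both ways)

Step 1: A = g^a mod p = 27^9 mod 61 = 52.
Step 2: B = g^b mod p = 27^9 mod 61 = 52.
Step 3: Alice computes s = B^a mod p = 52^9 mod 61 = 27.
Step 4: Bob computes s = A^b mod p = 52^9 mod 61 = 27.
Both sides agree: shared secret = 27.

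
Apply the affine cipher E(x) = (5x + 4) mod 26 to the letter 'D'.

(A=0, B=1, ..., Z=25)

Step 1: Convert 'D' to number: x = 3.
Step 2: E(3) = (5 * 3 + 4) mod 26 = 19 mod 26 = 19.
Step 3: Convert 19 back to letter: T.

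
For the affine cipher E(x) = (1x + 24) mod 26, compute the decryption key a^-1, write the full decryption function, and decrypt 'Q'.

Step 1: Find a^-1, the modular inverse of 1 mod 26.
Step 2: We need 1 * a^-1 = 1 (mod 26).
Step 3: 1 * 1 = 1 = 0 * 26 + 1, so a^-1 = 1.
Step 4: D(y) = 1(y - 24) mod 26.
Step 5: Apply to 'Q' (y = 16): D(16) = 1 * (16 - 24) mod 26 = 1 * -8 mod 26 = 18 -> 'S'.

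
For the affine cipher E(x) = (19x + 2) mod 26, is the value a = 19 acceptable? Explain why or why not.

Step 1: Compute gcd(19, 26).
Step 2: gcd(19, 26) = 1.
Since gcd = 1, 19 is coprime with 26, so it is a valid key.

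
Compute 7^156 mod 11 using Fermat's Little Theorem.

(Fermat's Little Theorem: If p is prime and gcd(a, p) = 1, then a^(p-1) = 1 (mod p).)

Step 1: Since 11 is prime, by Fermat's Little Theorem: 7^10 = 1 (mod 11).
Step 2: Reduce exponent: 156 mod 10 = 6.
Step 3: So 7^156 = 7^6 (mod 11).
Step 4: 7^6 mod 11 = 4.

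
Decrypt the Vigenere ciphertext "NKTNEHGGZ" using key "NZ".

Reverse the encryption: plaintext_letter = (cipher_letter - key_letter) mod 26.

Step 1: Extend key: NZNZNZNZN
Step 2: Decrypt each letter (c - k) mod 26:
  N(13) - N(13) = (13-13) mod 26 = 0 = A
  K(10) - Z(25) = (10-25) mod 26 = 11 = L
  T(19) - N(13) = (19-13) mod 26 = 6 = G
  N(13) - Z(25) = (13-25) mod 26 = 14 = O
  E(4) - N(13) = (4-13) mod 26 = 17 = R
  H(7) - Z(25) = (7-25) mod 26 = 8 = I
  G(6) - N(13) = (6-13) mod 26 = 19 = T
  G(6) - Z(25) = (6-25) mod 26 = 7 = H
  Z(25) - N(13) = (25-13) mod 26 = 12 = M
Plaintext: ALGORITHM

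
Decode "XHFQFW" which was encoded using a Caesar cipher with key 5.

Step 1: Reverse the shift by subtracting 5 from each letter position.
  X (position 23) -> position (23-5) mod 26 = 18 -> S
  H (position 7) -> position (7-5) mod 26 = 2 -> C
  F (position 5) -> position (5-5) mod 26 = 0 -> A
  Q (position 16) -> position (16-5) mod 26 = 11 -> L
  F (position 5) -> position (5-5) mod 26 = 0 -> A
  W (position 22) -> position (22-5) mod 26 = 17 -> R
Decrypted message: SCALAR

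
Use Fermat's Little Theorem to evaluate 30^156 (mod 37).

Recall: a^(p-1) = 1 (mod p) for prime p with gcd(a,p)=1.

Step 1: Since 37 is prime, by Fermat's Little Theorem: 30^36 = 1 (mod 37).
Step 2: Reduce exponent: 156 mod 36 = 12.
Step 3: So 30^156 = 30^12 (mod 37).
Step 4: 30^12 mod 37 = 10.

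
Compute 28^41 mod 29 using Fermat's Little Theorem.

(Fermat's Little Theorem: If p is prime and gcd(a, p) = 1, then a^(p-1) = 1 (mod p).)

Step 1: Since 29 is prime, by Fermat's Little Theorem: 28^28 = 1 (mod 29).
Step 2: Reduce exponent: 41 mod 28 = 13.
Step 3: So 28^41 = 28^13 (mod 29).
Step 4: 28^13 mod 29 = 28.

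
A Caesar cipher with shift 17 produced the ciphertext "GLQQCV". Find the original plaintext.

Step 1: Reverse the shift by subtracting 17 from each letter position.
  G (position 6) -> position (6-17) mod 26 = 15 -> P
  L (position 11) -> position (11-17) mod 26 = 20 -> U
  Q (position 16) -> position (16-17) mod 26 = 25 -> Z
  Q (position 16) -> position (16-17) mod 26 = 25 -> Z
  C (position 2) -> position (2-17) mod 26 = 11 -> L
  V (position 21) -> position (21-17) mod 26 = 4 -> E
Decrypted message: PUZZLE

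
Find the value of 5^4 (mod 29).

Step 1: Compute 5^4 mod 29 step by step, reducing modulo 29 at each step.
  5^1 mod 29 = 5
  5^2 mod 29 = (5 * 5) mod 29 = 25
  5^3 mod 29 = (25 * 5) mod 29 = 9
  5^4 mod 29 = (9 * 5) mod 29 = 16
Step 2: Result = 16.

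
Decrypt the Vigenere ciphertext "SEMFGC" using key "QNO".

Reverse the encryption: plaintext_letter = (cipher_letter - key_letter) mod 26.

Step 1: Extend key: QNOQNO
Step 2: Decrypt each letter (c - k) mod 26:
  S(18) - Q(16) = (18-16) mod 26 = 2 = C
  E(4) - N(13) = (4-13) mod 26 = 17 = R
  M(12) - O(14) = (12-14) mod 26 = 24 = Y
  F(5) - Q(16) = (5-16) mod 26 = 15 = P
  G(6) - N(13) = (6-13) mod 26 = 19 = T
  C(2) - O(14) = (2-14) mod 26 = 14 = O
Plaintext: CRYPTO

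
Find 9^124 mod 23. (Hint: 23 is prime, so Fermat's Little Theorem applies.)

Step 1: Since 23 is prime, by Fermat's Little Theorem: 9^22 = 1 (mod 23).
Step 2: Reduce exponent: 124 mod 22 = 14.
Step 3: So 9^124 = 9^14 (mod 23).
Step 4: 9^14 mod 23 = 16.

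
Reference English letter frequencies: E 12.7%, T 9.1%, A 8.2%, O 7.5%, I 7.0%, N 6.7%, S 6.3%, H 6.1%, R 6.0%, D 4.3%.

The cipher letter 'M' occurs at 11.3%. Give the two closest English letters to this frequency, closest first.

Step 1: Observed frequency of 'M' is 11.3%.
Step 2: Compute distances to each reference frequency and sort:
  E (12.7%): difference = 1.4% <-- BEST
  T (9.1%): difference = 2.2% <-- RUNNER-UP
  A (8.2%): difference = 3.1%
  O (7.5%): difference = 3.8%
  I (7.0%): difference = 4.3%
Step 3: Most likely is 'E' (12.7%, diff 1.4%); second most likely is 'T' (9.1%, diff 2.2%).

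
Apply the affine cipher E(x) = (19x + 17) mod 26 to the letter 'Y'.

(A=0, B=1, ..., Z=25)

Step 1: Convert 'Y' to number: x = 24.
Step 2: E(24) = (19 * 24 + 17) mod 26 = 473 mod 26 = 5.
Step 3: Convert 5 back to letter: F.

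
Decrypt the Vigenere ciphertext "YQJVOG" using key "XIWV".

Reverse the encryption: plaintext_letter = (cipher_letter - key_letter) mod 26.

Step 1: Extend key: XIWVXI
Step 2: Decrypt each letter (c - k) mod 26:
  Y(24) - X(23) = (24-23) mod 26 = 1 = B
  Q(16) - I(8) = (16-8) mod 26 = 8 = I
  J(9) - W(22) = (9-22) mod 26 = 13 = N
  V(21) - V(21) = (21-21) mod 26 = 0 = A
  O(14) - X(23) = (14-23) mod 26 = 17 = R
  G(6) - I(8) = (6-8) mod 26 = 24 = Y
Plaintext: BINARY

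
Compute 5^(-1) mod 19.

Step 1: We need x such that 5 * x = 1 (mod 19).
Step 2: Using the extended Euclidean algorithm or trial:
  5 * 4 = 20 = 1 * 19 + 1.
Step 3: Since 20 mod 19 = 1, the inverse is x = 4.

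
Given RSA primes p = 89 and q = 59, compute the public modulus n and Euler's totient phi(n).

Step 1: n = p * q = 89 * 59 = 5251.
Step 2: phi(n) = (p-1)(q-1) = 88 * 58 = 5104.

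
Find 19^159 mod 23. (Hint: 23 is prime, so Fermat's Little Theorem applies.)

Step 1: Since 23 is prime, by Fermat's Little Theorem: 19^22 = 1 (mod 23).
Step 2: Reduce exponent: 159 mod 22 = 5.
Step 3: So 19^159 = 19^5 (mod 23).
Step 4: 19^5 mod 23 = 11.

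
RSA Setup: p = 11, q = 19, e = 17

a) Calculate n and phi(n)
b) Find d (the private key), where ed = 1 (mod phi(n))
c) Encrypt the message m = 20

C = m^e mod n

Step 1: n = 11 * 19 = 209.
Step 2: phi(n) = (11-1)(19-1) = 10 * 18 = 180.
Step 3: Find d = 17^(-1) mod 180 = 53.
  Verify: 17 * 53 = 901 = 1 (mod 180).
Step 4: C = 20^17 mod 209 = 191.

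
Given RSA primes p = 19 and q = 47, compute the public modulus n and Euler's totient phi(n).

Step 1: n = p * q = 19 * 47 = 893.
Step 2: phi(n) = (p-1)(q-1) = 18 * 46 = 828.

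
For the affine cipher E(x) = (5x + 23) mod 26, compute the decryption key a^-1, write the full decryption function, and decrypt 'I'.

Step 1: Find a^-1, the modular inverse of 5 mod 26.
Step 2: We need 5 * a^-1 = 1 (mod 26).
Step 3: 5 * 21 = 105 = 4 * 26 + 1, so a^-1 = 21.
Step 4: D(y) = 21(y - 23) mod 26.
Step 5: Apply to 'I' (y = 8): D(8) = 21 * (8 - 23) mod 26 = 21 * -15 mod 26 = 23 -> 'X'.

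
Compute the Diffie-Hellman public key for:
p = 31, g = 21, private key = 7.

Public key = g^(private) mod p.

Step 1: A = g^a mod p = 21^7 mod 31.
  21^1 mod 31 = 21
  21^2 mod 31 = (21 * 21) mod 31 = 7
  21^3 mod 31 = (7 * 21) mod 31 = 23
  21^4 mod 31 = (23 * 21) mod 31 = 18
  21^5 mod 31 = (18 * 21) mod 31 = 6
  21^6 mod 31 = (6 * 21) mod 31 = 2
  21^7 mod 31 = (2 * 21) mod 31 = 11
Result: A = 11.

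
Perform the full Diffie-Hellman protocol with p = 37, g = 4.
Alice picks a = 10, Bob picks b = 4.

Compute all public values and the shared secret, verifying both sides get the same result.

Step 1: A = g^a mod p = 4^10 mod 37 = 33.
Step 2: B = g^b mod p = 4^4 mod 37 = 34.
Step 3: Alice computes s = B^a mod p = 34^10 mod 37 = 34.
Step 4: Bob computes s = A^b mod p = 33^4 mod 37 = 34.
Both sides agree: shared secret = 34.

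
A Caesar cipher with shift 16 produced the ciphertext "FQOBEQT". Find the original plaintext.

Step 1: Reverse the shift by subtracting 16 from each letter position.
  F (position 5) -> position (5-16) mod 26 = 15 -> P
  Q (position 16) -> position (16-16) mod 26 = 0 -> A
  O (position 14) -> position (14-16) mod 26 = 24 -> Y
  B (position 1) -> position (1-16) mod 26 = 11 -> L
  E (position 4) -> position (4-16) mod 26 = 14 -> O
  Q (position 16) -> position (16-16) mod 26 = 0 -> A
  T (position 19) -> position (19-16) mod 26 = 3 -> D
Decrypted message: PAYLOAD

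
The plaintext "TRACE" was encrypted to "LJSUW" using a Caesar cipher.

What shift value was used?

Step 1: Compare first letters: T (position 19) -> L (position 11).
Step 2: Shift = (11 - 19) mod 26 = 18.
The shift value is 18.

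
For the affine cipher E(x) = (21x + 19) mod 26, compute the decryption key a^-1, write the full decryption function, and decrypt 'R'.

Step 1: Find a^-1, the modular inverse of 21 mod 26.
Step 2: We need 21 * a^-1 = 1 (mod 26).
Step 3: 21 * 5 = 105 = 4 * 26 + 1, so a^-1 = 5.
Step 4: D(y) = 5(y - 19) mod 26.
Step 5: Apply to 'R' (y = 17): D(17) = 5 * (17 - 19) mod 26 = 5 * -2 mod 26 = 16 -> 'Q'.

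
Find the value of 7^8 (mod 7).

Step 1: Compute 7^8 mod 7 step by step, reducing modulo 7 at each step.
  7^1 mod 7 = 0
  7^2 mod 7 = (0 * 7) mod 7 = 0
  7^3 mod 7 = (0 * 7) mod 7 = 0
  7^4 mod 7 = (0 * 7) mod 7 = 0
  7^5 mod 7 = (0 * 7) mod 7 = 0
  7^6 mod 7 = (0 * 7) mod 7 = 0
  7^7 mod 7 = (0 * 7) mod 7 = 0
  7^8 mod 7 = (0 * 7) mod 7 = 0
Step 2: Result = 0.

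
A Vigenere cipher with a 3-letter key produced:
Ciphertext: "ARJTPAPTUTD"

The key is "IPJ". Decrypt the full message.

Step 1: Key 'IPJ' has length 3. Extended key: IPJIPJIPJIP
Step 2: Decrypt each position:
  A(0) - I(8) = 18 = S
  R(17) - P(15) = 2 = C
  J(9) - J(9) = 0 = A
  T(19) - I(8) = 11 = L
  P(15) - P(15) = 0 = A
  A(0) - J(9) = 17 = R
  P(15) - I(8) = 7 = H
  T(19) - P(15) = 4 = E
  U(20) - J(9) = 11 = L
  T(19) - I(8) = 11 = L
  D(3) - P(15) = 14 = O
Plaintext: SCALARHELLO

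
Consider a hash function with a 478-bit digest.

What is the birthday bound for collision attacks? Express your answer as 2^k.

Step 1: The birthday paradox gives collision probability ~50% after sqrt(2^n) = 2^(n/2) hashes.
Step 2: For 478-bit output: 2^(478/2) = 2^239.
Step 3: Approximately 2^239 hash computations needed.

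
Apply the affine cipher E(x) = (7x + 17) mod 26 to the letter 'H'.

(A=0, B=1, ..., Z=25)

Step 1: Convert 'H' to number: x = 7.
Step 2: E(7) = (7 * 7 + 17) mod 26 = 66 mod 26 = 14.
Step 3: Convert 14 back to letter: O.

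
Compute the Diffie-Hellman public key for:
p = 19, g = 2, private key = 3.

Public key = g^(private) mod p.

Step 1: A = g^a mod p = 2^3 mod 19.
  2^1 mod 19 = 2
  2^2 mod 19 = (2 * 2) mod 19 = 4
  2^3 mod 19 = (4 * 2) mod 19 = 8
Result: A = 8.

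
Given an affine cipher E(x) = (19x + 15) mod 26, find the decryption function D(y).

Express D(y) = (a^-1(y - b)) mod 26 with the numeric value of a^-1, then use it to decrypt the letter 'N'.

Step 1: Find a^-1, the modular inverse of 19 mod 26.
Step 2: We need 19 * a^-1 = 1 (mod 26).
Step 3: 19 * 11 = 209 = 8 * 26 + 1, so a^-1 = 11.
Step 4: D(y) = 11(y - 15) mod 26.
Step 5: Apply to 'N' (y = 13): D(13) = 11 * (13 - 15) mod 26 = 11 * -2 mod 26 = 4 -> 'E'.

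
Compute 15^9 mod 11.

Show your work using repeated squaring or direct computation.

Step 1: Compute 15^9 mod 11 step by step, reducing modulo 11 at each step.
  15^1 mod 11 = 4
  15^2 mod 11 = (4 * 15) mod 11 = 5
  15^3 mod 11 = (5 * 15) mod 11 = 9
  15^4 mod 11 = (9 * 15) mod 11 = 3
  15^5 mod 11 = (3 * 15) mod 11 = 1
  15^6 mod 11 = (1 * 15) mod 11 = 4
  15^7 mod 11 = (4 * 15) mod 11 = 5
  15^8 mod 11 = (5 * 15) mod 11 = 9
  15^9 mod 11 = (9 * 15) mod 11 = 3
Step 2: Result = 3.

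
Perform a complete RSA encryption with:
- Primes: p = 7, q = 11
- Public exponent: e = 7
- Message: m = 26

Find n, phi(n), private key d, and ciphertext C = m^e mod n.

Step 1: n = 7 * 11 = 77.
Step 2: phi(n) = (7-1)(11-1) = 6 * 10 = 60.
Step 3: Find d = 7^(-1) mod 60 = 43.
  Verify: 7 * 43 = 301 = 1 (mod 60).
Step 4: C = 26^7 mod 77 = 5.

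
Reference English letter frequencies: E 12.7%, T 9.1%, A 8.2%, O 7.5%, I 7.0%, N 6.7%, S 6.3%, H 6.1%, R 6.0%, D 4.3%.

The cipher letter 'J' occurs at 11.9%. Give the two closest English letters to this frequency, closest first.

Step 1: Observed frequency of 'J' is 11.9%.
Step 2: Compute distances to each reference frequency and sort:
  E (12.7%): difference = 0.8% <-- BEST
  T (9.1%): difference = 2.8% <-- RUNNER-UP
  A (8.2%): difference = 3.7%
  O (7.5%): difference = 4.4%
  I (7.0%): difference = 4.9%
Step 3: Most likely is 'E' (12.7%, diff 0.8%); second most likely is 'T' (9.1%, diff 2.8%).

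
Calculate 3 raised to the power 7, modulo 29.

Step 1: Compute 3^7 mod 29 step by step, reducing modulo 29 at each step.
  3^1 mod 29 = 3
  3^2 mod 29 = (3 * 3) mod 29 = 9
  3^3 mod 29 = (9 * 3) mod 29 = 27
  3^4 mod 29 = (27 * 3) mod 29 = 23
  3^5 mod 29 = (23 * 3) mod 29 = 11
  3^6 mod 29 = (11 * 3) mod 29 = 4
  3^7 mod 29 = (4 * 3) mod 29 = 12
Step 2: Result = 12.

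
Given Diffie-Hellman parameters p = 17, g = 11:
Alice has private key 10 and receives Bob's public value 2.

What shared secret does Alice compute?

Step 1: s = B^a mod p = 2^10 mod 17.
  2^1 mod 17 = 2
  2^2 mod 17 = (2 * 2) mod 17 = 4
  2^3 mod 17 = (4 * 2) mod 17 = 8
  2^4 mod 17 = (8 * 2) mod 17 = 16
  2^5 mod 17 = (16 * 2) mod 17 = 15
  2^6 mod 17 = (15 * 2) mod 17 = 13
  2^7 mod 17 = (13 * 2) mod 17 = 9
  2^8 mod 17 = (9 * 2) mod 17 = 1
  2^9 mod 17 = (1 * 2) mod 17 = 2
  2^10 mod 17 = (2 * 2) mod 17 = 4
Result: shared secret = 4.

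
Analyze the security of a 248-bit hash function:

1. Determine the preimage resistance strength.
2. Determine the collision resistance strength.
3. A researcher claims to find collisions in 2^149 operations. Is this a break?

Step 1: Preimage resistance requires brute-force of 2^248 operations.
Step 2: Collision resistance (birthday bound) = 2^(248/2) = 2^124.
Step 3: The claimed attack costs 2^149 operations.
Step 4: Since 2^149 >= 2^124, the claimed attack is no faster than the generic birthday attack, so this does not break collision resistance.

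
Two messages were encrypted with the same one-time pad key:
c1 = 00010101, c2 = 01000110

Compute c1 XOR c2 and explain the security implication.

Step 1: c1 XOR c2 = (m1 XOR k) XOR (m2 XOR k).
Step 2: By XOR associativity/commutativity: = m1 XOR m2 XOR k XOR k = m1 XOR m2.
Step 3: 00010101 XOR 01000110 = 01010011 = 83.
Step 4: The key cancels out! An attacker learns m1 XOR m2 = 83, revealing the relationship between plaintexts.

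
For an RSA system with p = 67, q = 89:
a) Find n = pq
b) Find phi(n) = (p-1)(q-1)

Step 1: n = p * q = 67 * 89 = 5963.
Step 2: phi(n) = (p-1)(q-1) = 66 * 88 = 5808.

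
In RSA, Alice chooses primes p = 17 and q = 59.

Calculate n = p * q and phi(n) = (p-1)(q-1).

Step 1: n = p * q = 17 * 59 = 1003.
Step 2: phi(n) = (p-1)(q-1) = 16 * 58 = 928.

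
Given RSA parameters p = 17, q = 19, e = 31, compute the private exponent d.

Step 1: n = 17 * 19 = 323.
Step 2: phi(n) = 16 * 18 = 288.
Step 3: Find d such that 31 * d = 1 (mod 288).
Step 4: d = 31^(-1) mod 288 = 223.
Verification: 31 * 223 = 6913 = 24 * 288 + 1.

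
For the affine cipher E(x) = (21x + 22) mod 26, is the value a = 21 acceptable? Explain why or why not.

Step 1: Compute gcd(21, 26).
Step 2: gcd(21, 26) = 1.
Since gcd = 1, 21 is coprime with 26, so it is a valid key.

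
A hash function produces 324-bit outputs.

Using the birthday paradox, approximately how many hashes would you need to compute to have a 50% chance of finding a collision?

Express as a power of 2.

Step 1: The birthday paradox gives collision probability ~50% after sqrt(2^n) = 2^(n/2) hashes.
Step 2: For 324-bit output: 2^(324/2) = 2^162.
Step 3: Approximately 2^162 hash computations needed.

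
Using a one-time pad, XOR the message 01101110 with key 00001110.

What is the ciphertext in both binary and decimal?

Step 1: Write out the XOR operation bit by bit:
  Message: 01101110
  Key:     00001110
  XOR:     01100000
Step 2: Convert to decimal: 01100000 = 96.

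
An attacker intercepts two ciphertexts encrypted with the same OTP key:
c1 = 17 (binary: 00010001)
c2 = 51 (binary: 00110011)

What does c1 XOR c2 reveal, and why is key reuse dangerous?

Step 1: c1 XOR c2 = (m1 XOR k) XOR (m2 XOR k).
Step 2: By XOR associativity/commutativity: = m1 XOR m2 XOR k XOR k = m1 XOR m2.
Step 3: 00010001 XOR 00110011 = 00100010 = 34.
Step 4: The key cancels out! An attacker learns m1 XOR m2 = 34, revealing the relationship between plaintexts.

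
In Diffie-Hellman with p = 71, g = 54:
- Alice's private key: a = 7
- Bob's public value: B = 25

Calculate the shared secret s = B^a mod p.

Step 1: s = B^a mod p = 25^7 mod 71.
  25^1 mod 71 = 25
  25^2 mod 71 = (25 * 25) mod 71 = 57
  25^3 mod 71 = (57 * 25) mod 71 = 5
  25^4 mod 71 = (5 * 25) mod 71 = 54
  25^5 mod 71 = (54 * 25) mod 71 = 1
  25^6 mod 71 = (1 * 25) mod 71 = 25
  25^7 mod 71 = (25 * 25) mod 71 = 57
Result: shared secret = 57.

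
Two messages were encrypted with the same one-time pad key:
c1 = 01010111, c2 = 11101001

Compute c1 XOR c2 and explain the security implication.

Step 1: c1 XOR c2 = (m1 XOR k) XOR (m2 XOR k).
Step 2: By XOR associativity/commutativity: = m1 XOR m2 XOR k XOR k = m1 XOR m2.
Step 3: 01010111 XOR 11101001 = 10111110 = 190.
Step 4: The key cancels out! An attacker learns m1 XOR m2 = 190, revealing the relationship between plaintexts.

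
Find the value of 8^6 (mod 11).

Step 1: Compute 8^6 mod 11 step by step, reducing modulo 11 at each step.
  8^1 mod 11 = 8
  8^2 mod 11 = (8 * 8) mod 11 = 9
  8^3 mod 11 = (9 * 8) mod 11 = 6
  8^4 mod 11 = (6 * 8) mod 11 = 4
  8^5 mod 11 = (4 * 8) mod 11 = 10
  8^6 mod 11 = (10 * 8) mod 11 = 3
Step 2: Result = 3.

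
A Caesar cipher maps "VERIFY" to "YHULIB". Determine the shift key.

Step 1: Compare first letters: V (position 21) -> Y (position 24).
Step 2: Shift = (24 - 21) mod 26 = 3.
The shift value is 3.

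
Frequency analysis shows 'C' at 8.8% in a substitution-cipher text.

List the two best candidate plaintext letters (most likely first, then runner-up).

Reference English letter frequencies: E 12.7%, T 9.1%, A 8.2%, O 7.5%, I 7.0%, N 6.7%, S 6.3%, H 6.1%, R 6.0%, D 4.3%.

Step 1: Observed frequency of 'C' is 8.8%.
Step 2: Compute distances to each reference frequency and sort:
  T (9.1%): difference = 0.3% <-- BEST
  A (8.2%): difference = 0.6% <-- RUNNER-UP
  O (7.5%): difference = 1.3%
  I (7.0%): difference = 1.8%
  N (6.7%): difference = 2.1%
Step 3: Most likely is 'T' (9.1%, diff 0.3%); second most likely is 'A' (8.2%, diff 0.6%).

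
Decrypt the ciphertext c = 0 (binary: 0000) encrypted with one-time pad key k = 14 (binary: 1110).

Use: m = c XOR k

Step 1: XOR ciphertext with key:
  Ciphertext: 0000
  Key:        1110
  XOR:        1110
Step 2: Plaintext = 1110 = 14 in decimal.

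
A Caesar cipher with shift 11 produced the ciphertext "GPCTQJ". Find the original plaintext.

Step 1: Reverse the shift by subtracting 11 from each letter position.
  G (position 6) -> position (6-11) mod 26 = 21 -> V
  P (position 15) -> position (15-11) mod 26 = 4 -> E
  C (position 2) -> position (2-11) mod 26 = 17 -> R
  T (position 19) -> position (19-11) mod 26 = 8 -> I
  Q (position 16) -> position (16-11) mod 26 = 5 -> F
  J (position 9) -> position (9-11) mod 26 = 24 -> Y
Decrypted message: VERIFY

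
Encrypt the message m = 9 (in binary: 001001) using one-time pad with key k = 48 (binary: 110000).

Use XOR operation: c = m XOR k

Step 1: Write out the XOR operation bit by bit:
  Message: 001001
  Key:     110000
  XOR:     111001
Step 2: Convert to decimal: 111001 = 57.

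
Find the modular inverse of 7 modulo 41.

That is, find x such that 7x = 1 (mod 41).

Step 1: We need x such that 7 * x = 1 (mod 41).
Step 2: Using the extended Euclidean algorithm or trial:
  7 * 6 = 42 = 1 * 41 + 1.
Step 3: Since 42 mod 41 = 1, the inverse is x = 6.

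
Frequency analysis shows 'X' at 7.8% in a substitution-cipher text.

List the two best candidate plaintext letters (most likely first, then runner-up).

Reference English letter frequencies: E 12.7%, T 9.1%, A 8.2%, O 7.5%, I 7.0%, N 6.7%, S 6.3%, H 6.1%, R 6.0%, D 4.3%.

Step 1: Observed frequency of 'X' is 7.8%.
Step 2: Compute distances to each reference frequency and sort:
  O (7.5%): difference = 0.3% <-- BEST
  A (8.2%): difference = 0.4% <-- RUNNER-UP
  I (7.0%): difference = 0.8%
  N (6.7%): difference = 1.1%
  T (9.1%): difference = 1.3%
Step 3: Most likely is 'O' (7.5%, diff 0.3%); second most likely is 'A' (8.2%, diff 0.4%).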